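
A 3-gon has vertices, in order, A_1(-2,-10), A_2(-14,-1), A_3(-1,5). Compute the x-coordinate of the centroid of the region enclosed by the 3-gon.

Apply the shoelace (surveyor's) formula. First the cross-terms c_i = x_i·y_{i+1} − x_{i+1}·y_i:
  -138, -71, 20  ⇒  2A = -189, A = -94.5.
Then Σ (x_i + x_{i+1})·c_i = 3213, so x̄ = 3213 / (6·(-94.5)) = -17/3.

-17/3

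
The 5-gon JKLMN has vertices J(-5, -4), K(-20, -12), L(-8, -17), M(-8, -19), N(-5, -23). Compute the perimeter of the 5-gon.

|JK| = √((-15)² + (-8)²) = √289 = 17
|KL| = √((12)² + (-5)²) = √169 = 13
|LM| = √((0)² + (-2)²) = √4 = 2
|MN| = √((3)² + (-4)²) = √25 = 5
|NJ| = √((0)² + (19)²) = √361 = 19
Perimeter = 17 + 13 + 2 + 5 + 19 = 56.

56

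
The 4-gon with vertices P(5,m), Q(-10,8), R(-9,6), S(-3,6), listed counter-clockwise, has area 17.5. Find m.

7

Write out the shoelace sum; only the two edges meeting at P involve m:
2·Area = [((-3)·m − 5·6) + (5·8 − (-10)·m)] + -24
       = 7·m + -14 = 35
⇒ m = 7.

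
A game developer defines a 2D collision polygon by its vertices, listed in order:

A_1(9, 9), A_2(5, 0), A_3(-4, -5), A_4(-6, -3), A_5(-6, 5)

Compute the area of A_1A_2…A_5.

117.5

Apply Gauss's area formula: 2A = Σ (x_i·y_{i+1} − x_{i+1}·y_i), indices taken mod 5.
Cross-terms: -45, -25, -18, -48, -99  ⇒  Σ = -235
Area = |Σ|/2 = 117.5.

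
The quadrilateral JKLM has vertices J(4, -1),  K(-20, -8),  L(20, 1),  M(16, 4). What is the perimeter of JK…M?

|JK| = √((-24)² + (-7)²) = √625 = 25
|KL| = √((40)² + (9)²) = √1681 = 41
|LM| = √((-4)² + (3)²) = √25 = 5
|MJ| = √((-12)² + (-5)²) = √169 = 13
Perimeter = 25 + 41 + 5 + 13 = 84.

84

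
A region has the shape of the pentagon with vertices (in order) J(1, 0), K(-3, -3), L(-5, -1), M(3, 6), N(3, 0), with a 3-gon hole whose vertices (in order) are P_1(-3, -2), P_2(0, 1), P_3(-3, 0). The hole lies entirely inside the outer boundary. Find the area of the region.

Outer boundary:
Apply the surveyor's formula: 2A = Σ (x_i·y_{i+1} − x_{i+1}·y_i), indices taken mod 5.
Σ = (-3) + (-12) + (-27) + (-18) + (0) = -60
Area = |Σ|/2 = 30.
Hole:
Σ = (-3) + (3) + (6) = 6
Area = |Σ|/2 = 3.
Net area = 30 − 3 = 27.

27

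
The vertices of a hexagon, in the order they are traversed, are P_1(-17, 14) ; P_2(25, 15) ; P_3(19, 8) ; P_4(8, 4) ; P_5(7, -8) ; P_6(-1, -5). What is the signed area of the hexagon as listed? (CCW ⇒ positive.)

Apply the shoelace formula: 2A = Σ (x_i·y_{i+1} − x_{i+1}·y_i), indices taken mod 6.
P_1→P_2: (-17)(15) − (25)(14) = -605
P_2→P_3: (25)(8) − (19)(15) = -85
P_3→P_4: (19)(4) − (8)(8) = 12
P_4→P_5: (8)(-8) − (7)(4) = -92
P_5→P_6: (7)(-5) − (-1)(-8) = -43
P_6→P_1: (-1)(14) − (-17)(-5) = -99
Σ = -912
Signed area = Σ/2 = -456 (negative ⇒ clockwise traversal).

-456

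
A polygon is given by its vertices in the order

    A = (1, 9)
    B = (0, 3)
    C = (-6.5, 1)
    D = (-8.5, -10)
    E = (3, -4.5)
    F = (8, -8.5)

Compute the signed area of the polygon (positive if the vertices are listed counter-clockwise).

Apply the surveyor's formula: 2A = Σ (x_i·y_{i+1} − x_{i+1}·y_i), indices taken mod 6.
Cross-terms: 3, 19.5, 73.5, 68.25, 10.5, 80.5  ⇒  Σ = 255.25
Signed area = Σ/2 = 127.625 (positive ⇒ counter-clockwise traversal).

127.625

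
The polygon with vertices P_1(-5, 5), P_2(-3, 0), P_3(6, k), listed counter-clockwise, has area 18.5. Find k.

-4

Write out the shoelace sum; only the two edges meeting at P_3 involve k:
2·Area = [((-3)·k − 6·0) + (6·5 − (-5)·k)] + 15
       = 2·k + 45 = 37
⇒ k = -4.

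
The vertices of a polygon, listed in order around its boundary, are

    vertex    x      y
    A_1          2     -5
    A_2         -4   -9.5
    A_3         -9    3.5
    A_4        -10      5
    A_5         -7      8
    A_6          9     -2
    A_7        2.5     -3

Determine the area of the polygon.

140

Cross-terms: -39, -99.5, -10, -45, -58, -22, -6.5  ⇒  Σ = -280
Area = |Σ|/2 = 140.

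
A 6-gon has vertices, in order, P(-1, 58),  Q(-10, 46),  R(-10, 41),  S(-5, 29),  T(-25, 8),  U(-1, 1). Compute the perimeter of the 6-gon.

144

|PQ| = √((-9)² + (-12)²) = √225 = 15
|QR| = √((0)² + (-5)²) = √25 = 5
|RS| = √((5)² + (-12)²) = √169 = 13
|ST| = √((-20)² + (-21)²) = √841 = 29
|TU| = √((24)² + (-7)²) = √625 = 25
|UP| = √((0)² + (57)²) = √3249 = 57
Perimeter = 15 + 5 + 13 + 29 + 25 + 57 = 144.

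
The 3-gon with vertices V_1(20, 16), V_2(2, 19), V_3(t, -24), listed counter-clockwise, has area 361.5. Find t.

The doubled signed area Σ (x_i y_{i+1} − x_{i+1} y_i) is linear in t.
With t=0 it equals 780; the coefficient of t is -3 (from the two edges through V_3).
So -3·t + 780 = 2·361.5 = 723 ⇒ t = 19.

19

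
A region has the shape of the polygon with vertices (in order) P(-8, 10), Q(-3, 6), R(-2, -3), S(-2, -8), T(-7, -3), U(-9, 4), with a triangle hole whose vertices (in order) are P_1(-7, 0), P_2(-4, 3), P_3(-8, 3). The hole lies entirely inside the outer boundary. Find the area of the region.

Outer boundary:
Apply the shoelace formula: 2A = Σ (x_i·y_{i+1} − x_{i+1}·y_i), indices taken mod 6.
Σ = (-18) + (21) + (10) + (-50) + (-55) + (-58) = -150
Area = |Σ|/2 = 75.
Hole:
Σ = (-21) + (12) + (21) = 12
Area = |Σ|/2 = 6.
Net area = 75 − 6 = 69.

69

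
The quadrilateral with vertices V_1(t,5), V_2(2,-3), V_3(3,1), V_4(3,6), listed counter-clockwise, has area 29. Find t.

-3

Write out the shoelace sum; only the two edges meeting at V_1 involve t:
2·Area = [(3·5 − t·6) + (t·(-3) − 2·5)] + 26
       = -9·t + 31 = 58
⇒ t = -3.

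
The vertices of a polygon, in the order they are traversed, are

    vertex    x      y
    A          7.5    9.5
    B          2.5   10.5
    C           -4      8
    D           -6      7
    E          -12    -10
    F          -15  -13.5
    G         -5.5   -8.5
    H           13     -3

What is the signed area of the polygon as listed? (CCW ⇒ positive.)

Apply the shoelace formula: 2A = Σ (x_i·y_{i+1} − x_{i+1}·y_i), indices taken mod 8.
A→B: (7.5)(10.5) − (2.5)(9.5) = 55
B→C: (2.5)(8) − (-4)(10.5) = 62
C→D: (-4)(7) − (-6)(8) = 20
D→E: (-6)(-10) − (-12)(7) = 144
E→F: (-12)(-13.5) − (-15)(-10) = 12
F→G: (-15)(-8.5) − (-5.5)(-13.5) = 53.25
G→H: (-5.5)(-3) − (13)(-8.5) = 127
H→A: (13)(9.5) − (7.5)(-3) = 146
Σ = 619.25
Signed area = Σ/2 = 309.625 (positive ⇒ counter-clockwise traversal).

309.625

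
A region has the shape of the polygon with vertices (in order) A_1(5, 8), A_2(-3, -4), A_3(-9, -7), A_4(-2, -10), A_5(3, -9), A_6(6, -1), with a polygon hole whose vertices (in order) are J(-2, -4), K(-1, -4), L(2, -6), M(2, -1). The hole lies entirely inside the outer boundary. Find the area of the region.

Outer boundary:
Apply the shoelace formula: 2A = Σ (x_i·y_{i+1} − x_{i+1}·y_i), indices taken mod 6.
Σ = (4) + (-15) + (76) + (48) + (51) + (53) = 217
Area = |Σ|/2 = 108.5.
Hole:
Apply Gauss's area formula: 2A = Σ (x_i·y_{i+1} − x_{i+1}·y_i), indices taken mod 4.
Σ = (4) + (14) + (10) + (-10) = 18
Area = |Σ|/2 = 9.
Net area = 108.5 − 9 = 99.5.

99.5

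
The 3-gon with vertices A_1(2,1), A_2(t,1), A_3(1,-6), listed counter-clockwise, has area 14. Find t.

-2

The doubled signed area Σ (x_i y_{i+1} − x_{i+1} y_i) is linear in t.
With t=0 it equals 14; the coefficient of t is -7 (from the two edges through A_2).
So -7·t + 14 = 2·14 = 28 ⇒ t = -2.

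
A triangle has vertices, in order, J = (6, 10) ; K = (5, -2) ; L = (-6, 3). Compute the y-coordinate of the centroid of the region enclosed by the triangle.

Apply the shoelace formula. First the cross-terms c_i = x_i·y_{i+1} − x_{i+1}·y_i:
  -62, 3, -78  ⇒  2A = -137, A = -68.5.
Then Σ (y_i + y_{i+1})·c_i = -1507, so ȳ = -1507 / (6·(-68.5)) = 11/3.

11/3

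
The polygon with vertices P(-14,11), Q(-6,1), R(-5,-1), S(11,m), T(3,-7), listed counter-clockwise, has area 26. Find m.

Write out the shoelace sum; only the two edges meeting at S involve m:
2·Area = [((-5)·m − 11·(-1)) + (11·(-7) − 3·m)] + -2
       = -8·m + -68 = 52
⇒ m = -15.

-15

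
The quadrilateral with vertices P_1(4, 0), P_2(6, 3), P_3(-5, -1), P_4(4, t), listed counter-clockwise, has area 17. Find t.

-1

Write out the shoelace sum; only the two edges meeting at P_4 involve t:
2·Area = [((-5)·t − 4·(-1)) + (4·0 − 4·t)] + 21
       = -9·t + 25 = 34
⇒ t = -1.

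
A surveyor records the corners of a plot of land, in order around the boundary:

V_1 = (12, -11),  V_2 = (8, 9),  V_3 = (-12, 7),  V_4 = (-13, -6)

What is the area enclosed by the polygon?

Apply the shoelace formula: 2A = Σ (x_i·y_{i+1} − x_{i+1}·y_i), indices taken mod 4.
Σ = (196) + (164) + (163) + (215) = 738
Area = |Σ|/2 = 369.

369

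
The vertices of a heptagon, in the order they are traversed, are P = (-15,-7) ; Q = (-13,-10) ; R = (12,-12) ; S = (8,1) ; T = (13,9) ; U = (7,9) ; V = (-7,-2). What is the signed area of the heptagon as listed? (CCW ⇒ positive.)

P→Q: (-15)(-10) − (-13)(-7) = 59
Q→R: (-13)(-12) − (12)(-10) = 276
R→S: (12)(1) − (8)(-12) = 108
S→T: (8)(9) − (13)(1) = 59
T→U: (13)(9) − (7)(9) = 54
U→V: (7)(-2) − (-7)(9) = 49
V→P: (-7)(-7) − (-15)(-2) = 19
Σ = 624
Signed area = Σ/2 = 312 (positive ⇒ counter-clockwise traversal).

312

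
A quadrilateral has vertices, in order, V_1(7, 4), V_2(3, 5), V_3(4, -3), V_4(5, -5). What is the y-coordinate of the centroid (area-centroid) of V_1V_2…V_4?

67/66

Apply the surveyor's formula. First the cross-terms c_i = x_i·y_{i+1} − x_{i+1}·y_i:
  23, -29, -5, 55  ⇒  2A = 44, A = 22.
Then Σ (y_i + y_{i+1})·c_i = 134, so ȳ = 134 / (6·22) = 67/66.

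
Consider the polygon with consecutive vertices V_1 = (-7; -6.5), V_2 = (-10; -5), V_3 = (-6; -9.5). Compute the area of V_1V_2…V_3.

V_1→V_2: (-7)(-5) − (-10)(-6.5) = -30
V_2→V_3: (-10)(-9.5) − (-6)(-5) = 65
V_3→V_1: (-6)(-6.5) − (-7)(-9.5) = -27.5
Σ = 7.5
Area = |Σ|/2 = 3.75.

3.75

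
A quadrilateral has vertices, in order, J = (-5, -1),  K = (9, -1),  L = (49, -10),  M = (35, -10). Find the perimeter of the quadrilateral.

110

|JK| = √((14)² + (0)²) = √196 = 14
|KL| = √((40)² + (-9)²) = √1681 = 41
|LM| = √((-14)² + (0)²) = √196 = 14
|MJ| = √((-40)² + (9)²) = √1681 = 41
Perimeter = 14 + 41 + 14 + 41 = 110.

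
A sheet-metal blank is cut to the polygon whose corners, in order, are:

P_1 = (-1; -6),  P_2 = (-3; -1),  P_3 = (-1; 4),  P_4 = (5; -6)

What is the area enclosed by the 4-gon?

Apply Gauss's area formula: 2A = Σ (x_i·y_{i+1} − x_{i+1}·y_i), indices taken mod 4.
Σ = (-17) + (-13) + (-14) + (-36) = -80
Area = |Σ|/2 = 40.

40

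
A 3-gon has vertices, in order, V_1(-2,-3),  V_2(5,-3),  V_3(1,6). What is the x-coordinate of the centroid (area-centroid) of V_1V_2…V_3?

Apply the shoelace (surveyor's) formula. First the cross-terms c_i = x_i·y_{i+1} − x_{i+1}·y_i:
  21, 33, 9  ⇒  2A = 63, A = 31.5.
Then Σ (x_i + x_{i+1})·c_i = 252, so x̄ = 252 / (6·31.5) = 4/3.

4/3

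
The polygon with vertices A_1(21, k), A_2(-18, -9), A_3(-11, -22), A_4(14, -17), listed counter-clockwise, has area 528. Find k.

The doubled signed area Σ (x_i y_{i+1} − x_{i+1} y_i) is linear in k.
With k=0 it equals 960; the coefficient of k is 32 (from the two edges through A_1).
So 32·k + 960 = 2·528 = 1056 ⇒ k = 3.

3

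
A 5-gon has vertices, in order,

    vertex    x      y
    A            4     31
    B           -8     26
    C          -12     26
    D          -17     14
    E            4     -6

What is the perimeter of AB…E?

96

|AB| = √((-12)² + (-5)²) = √169 = 13
|BC| = √((-4)² + (0)²) = √16 = 4
|CD| = √((-5)² + (-12)²) = √169 = 13
|DE| = √((21)² + (-20)²) = √841 = 29
|EA| = √((0)² + (37)²) = √1369 = 37
Perimeter = 13 + 4 + 13 + 29 + 37 = 96.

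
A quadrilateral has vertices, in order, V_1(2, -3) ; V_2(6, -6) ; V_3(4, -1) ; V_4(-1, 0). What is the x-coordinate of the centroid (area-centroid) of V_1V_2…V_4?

38/13

Apply the shoelace formula. First the cross-terms c_i = x_i·y_{i+1} − x_{i+1}·y_i:
  6, 18, -1, 3  ⇒  2A = 26, A = 13.
Then Σ (x_i + x_{i+1})·c_i = 228, so x̄ = 228 / (6·13) = 38/13.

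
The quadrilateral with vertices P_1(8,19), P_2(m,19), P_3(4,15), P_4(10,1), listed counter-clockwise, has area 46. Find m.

5

Write out the shoelace sum; only the two edges meeting at P_2 involve m:
2·Area = [(8·19 − m·19) + (m·15 − 4·19)] + 36
       = -4·m + 112 = 92
⇒ m = 5.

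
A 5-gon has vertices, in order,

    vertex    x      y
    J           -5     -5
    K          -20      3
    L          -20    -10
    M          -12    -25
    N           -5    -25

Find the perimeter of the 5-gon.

|JK| = √((-15)² + (8)²) = √289 = 17
|KL| = √((0)² + (-13)²) = √169 = 13
|LM| = √((8)² + (-15)²) = √289 = 17
|MN| = √((7)² + (0)²) = √49 = 7
|NJ| = √((0)² + (20)²) = √400 = 20
Perimeter = 17 + 13 + 17 + 7 + 20 = 74.

74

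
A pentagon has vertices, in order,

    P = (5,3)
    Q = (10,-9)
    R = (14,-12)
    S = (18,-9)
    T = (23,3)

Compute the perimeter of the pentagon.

|PQ| = √((5)² + (-12)²) = √169 = 13
|QR| = √((4)² + (-3)²) = √25 = 5
|RS| = √((4)² + (3)²) = √25 = 5
|ST| = √((5)² + (12)²) = √169 = 13
|TP| = √((-18)² + (0)²) = √324 = 18
Perimeter = 13 + 5 + 5 + 13 + 18 = 54.

54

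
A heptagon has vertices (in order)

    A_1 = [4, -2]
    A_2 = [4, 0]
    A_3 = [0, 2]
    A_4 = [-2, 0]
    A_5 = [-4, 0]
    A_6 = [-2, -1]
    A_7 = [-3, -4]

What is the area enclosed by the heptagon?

25.5

Apply the shoelace (surveyor's) formula: 2A = Σ (x_i·y_{i+1} − x_{i+1}·y_i), indices taken mod 7.
Σ = (8) + (8) + (4) + (0) + (4) + (5) + (22) = 51
Area = |Σ|/2 = 25.5.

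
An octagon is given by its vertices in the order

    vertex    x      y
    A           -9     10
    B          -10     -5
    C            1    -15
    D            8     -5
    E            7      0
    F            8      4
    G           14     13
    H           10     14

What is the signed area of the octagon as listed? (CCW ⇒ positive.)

409

Cross-terms: 145, 155, 115, 35, 28, 48, 66, 226  ⇒  Σ = 818
Signed area = Σ/2 = 409 (positive ⇒ counter-clockwise traversal).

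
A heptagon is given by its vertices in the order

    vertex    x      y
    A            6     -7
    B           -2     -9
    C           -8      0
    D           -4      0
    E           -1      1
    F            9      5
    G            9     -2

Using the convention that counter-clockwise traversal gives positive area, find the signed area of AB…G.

-136

Apply the surveyor's formula: 2A = Σ (x_i·y_{i+1} − x_{i+1}·y_i), indices taken mod 7.
Σ = (-68) + (-72) + (0) + (-4) + (-14) + (-63) + (-51) = -272
Signed area = Σ/2 = -136 (negative ⇒ clockwise traversal).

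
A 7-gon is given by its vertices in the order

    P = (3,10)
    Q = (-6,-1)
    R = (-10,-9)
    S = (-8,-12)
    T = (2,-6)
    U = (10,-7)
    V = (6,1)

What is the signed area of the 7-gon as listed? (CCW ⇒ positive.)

Cross-terms: 57, 44, 48, 72, 46, 52, 57  ⇒  Σ = 376
Signed area = Σ/2 = 188 (positive ⇒ counter-clockwise traversal).

188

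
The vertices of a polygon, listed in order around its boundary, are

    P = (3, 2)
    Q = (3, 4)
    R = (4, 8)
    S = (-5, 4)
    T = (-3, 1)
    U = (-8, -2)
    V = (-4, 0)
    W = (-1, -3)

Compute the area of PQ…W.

51

Apply Gauss's area formula: 2A = Σ (x_i·y_{i+1} − x_{i+1}·y_i), indices taken mod 8.
P→Q: (3)(4) − (3)(2) = 6
Q→R: (3)(8) − (4)(4) = 8
R→S: (4)(4) − (-5)(8) = 56
S→T: (-5)(1) − (-3)(4) = 7
T→U: (-3)(-2) − (-8)(1) = 14
U→V: (-8)(0) − (-4)(-2) = -8
V→W: (-4)(-3) − (-1)(0) = 12
W→P: (-1)(2) − (3)(-3) = 7
Σ = 102
Area = |Σ|/2 = 51.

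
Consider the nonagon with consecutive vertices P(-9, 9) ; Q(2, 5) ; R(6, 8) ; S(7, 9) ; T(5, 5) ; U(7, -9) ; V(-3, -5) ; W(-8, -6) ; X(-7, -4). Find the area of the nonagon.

Apply the shoelace (surveyor's) formula: 2A = Σ (x_i·y_{i+1} − x_{i+1}·y_i), indices taken mod 9.
Cross-terms: -63, -14, -2, -10, -80, -62, -22, -10, -99  ⇒  Σ = -362
Area = |Σ|/2 = 181.

181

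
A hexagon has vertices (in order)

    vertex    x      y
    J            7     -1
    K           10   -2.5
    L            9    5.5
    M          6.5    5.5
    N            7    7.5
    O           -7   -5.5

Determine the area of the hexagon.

76.75

Cross-terms: -7.5, 77.5, 13.75, 10.25, 14, 45.5  ⇒  Σ = 153.5
Area = |Σ|/2 = 76.75.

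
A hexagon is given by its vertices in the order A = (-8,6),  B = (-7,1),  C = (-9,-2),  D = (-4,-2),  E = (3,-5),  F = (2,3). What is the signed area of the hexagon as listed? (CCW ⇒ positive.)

Σ = (34) + (23) + (10) + (26) + (19) + (36) = 148
Signed area = Σ/2 = 74 (positive ⇒ counter-clockwise traversal).

74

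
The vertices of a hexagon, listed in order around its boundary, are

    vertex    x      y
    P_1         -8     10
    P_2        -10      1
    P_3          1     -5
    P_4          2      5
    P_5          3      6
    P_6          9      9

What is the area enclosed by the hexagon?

Σ = (92) + (49) + (15) + (-3) + (-27) + (162) = 288
Area = |Σ|/2 = 144.

144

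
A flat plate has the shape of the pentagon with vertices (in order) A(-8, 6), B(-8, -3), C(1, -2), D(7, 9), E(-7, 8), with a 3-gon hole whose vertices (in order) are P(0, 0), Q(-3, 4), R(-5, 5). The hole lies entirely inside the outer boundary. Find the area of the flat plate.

Outer boundary:
Apply the surveyor's formula: 2A = Σ (x_i·y_{i+1} − x_{i+1}·y_i), indices taken mod 5.
A→B: (-8)(-3) − (-8)(6) = 72
B→C: (-8)(-2) − (1)(-3) = 19
C→D: (1)(9) − (7)(-2) = 23
D→E: (7)(8) − (-7)(9) = 119
E→A: (-7)(6) − (-8)(8) = 22
Σ = 255
Area = |Σ|/2 = 127.5.
Hole:
P→Q: (0)(4) − (-3)(0) = 0
Q→R: (-3)(5) − (-5)(4) = 5
R→P: (-5)(0) − (0)(5) = 0
Σ = 5
Area = |Σ|/2 = 2.5.
Net area = 127.5 − 2.5 = 125.

125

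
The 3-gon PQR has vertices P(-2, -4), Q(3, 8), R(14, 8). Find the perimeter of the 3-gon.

44

|PQ| = √((5)² + (12)²) = √169 = 13
|QR| = √((11)² + (0)²) = √121 = 11
|RP| = √((-16)² + (-12)²) = √400 = 20
Perimeter = 13 + 11 + 20 = 44.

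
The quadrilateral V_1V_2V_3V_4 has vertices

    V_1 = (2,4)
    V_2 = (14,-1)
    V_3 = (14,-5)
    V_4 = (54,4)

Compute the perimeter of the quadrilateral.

110

|V_1V_2| = √((12)² + (-5)²) = √169 = 13
|V_2V_3| = √((0)² + (-4)²) = √16 = 4
|V_3V_4| = √((40)² + (9)²) = √1681 = 41
|V_4V_1| = √((-52)² + (0)²) = √2704 = 52
Perimeter = 13 + 4 + 41 + 52 = 110.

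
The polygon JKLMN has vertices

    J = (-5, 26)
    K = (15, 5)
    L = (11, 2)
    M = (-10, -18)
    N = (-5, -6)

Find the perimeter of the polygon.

|JK| = √((20)² + (-21)²) = √841 = 29
|KL| = √((-4)² + (-3)²) = √25 = 5
|LM| = √((-21)² + (-20)²) = √841 = 29
|MN| = √((5)² + (12)²) = √169 = 13
|NJ| = √((0)² + (32)²) = √1024 = 32
Perimeter = 29 + 5 + 29 + 13 + 32 = 108.

108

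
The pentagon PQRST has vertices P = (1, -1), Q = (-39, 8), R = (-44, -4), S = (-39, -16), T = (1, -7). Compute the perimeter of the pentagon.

114

|PQ| = √((-40)² + (9)²) = √1681 = 41
|QR| = √((-5)² + (-12)²) = √169 = 13
|RS| = √((5)² + (-12)²) = √169 = 13
|ST| = √((40)² + (9)²) = √1681 = 41
|TP| = √((0)² + (6)²) = √36 = 6
Perimeter = 41 + 13 + 13 + 41 + 6 = 114.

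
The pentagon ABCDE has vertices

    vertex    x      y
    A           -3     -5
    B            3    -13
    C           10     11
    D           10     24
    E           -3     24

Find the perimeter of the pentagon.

90

|AB| = √((6)² + (-8)²) = √100 = 10
|BC| = √((7)² + (24)²) = √625 = 25
|CD| = √((0)² + (13)²) = √169 = 13
|DE| = √((-13)² + (0)²) = √169 = 13
|EA| = √((0)² + (-29)²) = √841 = 29
Perimeter = 10 + 25 + 13 + 13 + 29 = 90.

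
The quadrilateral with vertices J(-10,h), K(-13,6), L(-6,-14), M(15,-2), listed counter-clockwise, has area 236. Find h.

The doubled signed area Σ (x_i y_{i+1} − x_{i+1} y_i) is linear in h.
With h=0 it equals 360; the coefficient of h is 28 (from the two edges through J).
So 28·h + 360 = 2·236 = 472 ⇒ h = 4.

4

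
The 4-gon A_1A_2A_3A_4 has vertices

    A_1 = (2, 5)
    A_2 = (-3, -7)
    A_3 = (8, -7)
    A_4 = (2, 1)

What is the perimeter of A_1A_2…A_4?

38

|A_1A_2| = √((-5)² + (-12)²) = √169 = 13
|A_2A_3| = √((11)² + (0)²) = √121 = 11
|A_3A_4| = √((-6)² + (8)²) = √100 = 10
|A_4A_1| = √((0)² + (4)²) = √16 = 4
Perimeter = 13 + 11 + 10 + 4 = 38.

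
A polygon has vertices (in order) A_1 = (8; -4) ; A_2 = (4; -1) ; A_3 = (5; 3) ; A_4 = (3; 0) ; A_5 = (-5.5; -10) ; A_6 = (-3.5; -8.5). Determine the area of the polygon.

Apply the shoelace formula: 2A = Σ (x_i·y_{i+1} − x_{i+1}·y_i), indices taken mod 6.
Σ = (8) + (17) + (-9) + (-30) + (11.75) + (82) = 79.75
Area = |Σ|/2 = 39.875.

39.875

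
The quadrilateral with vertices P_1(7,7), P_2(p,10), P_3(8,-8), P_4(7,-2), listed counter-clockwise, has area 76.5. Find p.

Write out the shoelace sum; only the two edges meeting at P_2 involve p:
2·Area = [(7·10 − p·7) + (p·(-8) − 8·10)] + 103
       = -15·p + 93 = 153
⇒ p = -4.

-4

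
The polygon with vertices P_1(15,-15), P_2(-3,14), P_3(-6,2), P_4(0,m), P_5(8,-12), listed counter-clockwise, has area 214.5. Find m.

-9

Write out the shoelace sum; only the two edges meeting at P_4 involve m:
2·Area = [((-6)·m − 0·2) + (0·(-12) − 8·m)] + 303
       = -14·m + 303 = 429
⇒ m = -9.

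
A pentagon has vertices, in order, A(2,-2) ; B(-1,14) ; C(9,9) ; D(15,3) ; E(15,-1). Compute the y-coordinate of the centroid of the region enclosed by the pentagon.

275/61

Apply Gauss's area formula. First the cross-terms c_i = x_i·y_{i+1} − x_{i+1}·y_i:
  26, -135, -108, -60, -28  ⇒  2A = -305, A = -152.5.
Then Σ (y_i + y_{i+1})·c_i = -4125, so ȳ = -4125 / (6·(-152.5)) = 275/61.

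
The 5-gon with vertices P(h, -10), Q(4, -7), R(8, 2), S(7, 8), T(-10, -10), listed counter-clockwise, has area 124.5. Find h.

-5

Write out the shoelace sum; only the two edges meeting at P involve h:
2·Area = [((-10)·(-10) − h·(-10)) + (h·(-7) − 4·(-10))] + 124
       = 3·h + 264 = 249
⇒ h = -5.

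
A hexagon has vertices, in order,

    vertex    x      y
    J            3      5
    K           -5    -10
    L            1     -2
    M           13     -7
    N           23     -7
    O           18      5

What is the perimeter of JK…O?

78

|JK| = √((-8)² + (-15)²) = √289 = 17
|KL| = √((6)² + (8)²) = √100 = 10
|LM| = √((12)² + (-5)²) = √169 = 13
|MN| = √((10)² + (0)²) = √100 = 10
|NO| = √((-5)² + (12)²) = √169 = 13
|OJ| = √((-15)² + (0)²) = √225 = 15
Perimeter = 17 + 10 + 13 + 10 + 13 + 15 = 78.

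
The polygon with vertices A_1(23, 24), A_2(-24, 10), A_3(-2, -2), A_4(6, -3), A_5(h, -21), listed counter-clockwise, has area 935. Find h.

Write out the shoelace sum; only the two edges meeting at A_5 involve h:
2·Area = [(6·(-21) − h·(-3)) + (h·24 − 23·(-21))] + 892
       = 27·h + 1249 = 1870
⇒ h = 23.

23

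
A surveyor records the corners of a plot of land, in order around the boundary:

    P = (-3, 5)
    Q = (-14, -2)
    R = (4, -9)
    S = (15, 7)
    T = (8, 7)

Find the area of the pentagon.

Apply the shoelace formula: 2A = Σ (x_i·y_{i+1} − x_{i+1}·y_i), indices taken mod 5.
P→Q: (-3)(-2) − (-14)(5) = 76
Q→R: (-14)(-9) − (4)(-2) = 134
R→S: (4)(7) − (15)(-9) = 163
S→T: (15)(7) − (8)(7) = 49
T→P: (8)(5) − (-3)(7) = 61
Σ = 483
Area = |Σ|/2 = 241.5.

241.5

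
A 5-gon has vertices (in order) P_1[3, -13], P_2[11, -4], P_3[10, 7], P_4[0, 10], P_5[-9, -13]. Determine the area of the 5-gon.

Apply the surveyor's formula: 2A = Σ (x_i·y_{i+1} − x_{i+1}·y_i), indices taken mod 5.
Cross-terms: 131, 117, 100, 90, 156  ⇒  Σ = 594
Area = |Σ|/2 = 297.

297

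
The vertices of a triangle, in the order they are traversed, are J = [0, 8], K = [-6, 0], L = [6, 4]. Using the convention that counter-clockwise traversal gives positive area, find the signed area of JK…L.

36

Apply the shoelace formula: 2A = Σ (x_i·y_{i+1} − x_{i+1}·y_i), indices taken mod 3.
Cross-terms: 48, -24, 48  ⇒  Σ = 72
Signed area = Σ/2 = 36 (positive ⇒ counter-clockwise traversal).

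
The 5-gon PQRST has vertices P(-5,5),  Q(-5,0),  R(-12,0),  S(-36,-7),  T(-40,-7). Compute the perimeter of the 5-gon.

|PQ| = √((0)² + (-5)²) = √25 = 5
|QR| = √((-7)² + (0)²) = √49 = 7
|RS| = √((-24)² + (-7)²) = √625 = 25
|ST| = √((-4)² + (0)²) = √16 = 4
|TP| = √((35)² + (12)²) = √1369 = 37
Perimeter = 5 + 7 + 25 + 4 + 37 = 78.

78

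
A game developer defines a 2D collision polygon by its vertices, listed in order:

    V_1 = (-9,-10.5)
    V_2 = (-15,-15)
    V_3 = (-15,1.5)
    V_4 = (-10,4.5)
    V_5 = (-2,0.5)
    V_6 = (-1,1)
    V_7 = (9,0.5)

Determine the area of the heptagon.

Apply the shoelace (surveyor's) formula: 2A = Σ (x_i·y_{i+1} − x_{i+1}·y_i), indices taken mod 7.
Σ = (-22.5) + (-247.5) + (-52.5) + (4) + (-1.5) + (-9.5) + (-90) = -419.5
Area = |Σ|/2 = 209.75.

209.75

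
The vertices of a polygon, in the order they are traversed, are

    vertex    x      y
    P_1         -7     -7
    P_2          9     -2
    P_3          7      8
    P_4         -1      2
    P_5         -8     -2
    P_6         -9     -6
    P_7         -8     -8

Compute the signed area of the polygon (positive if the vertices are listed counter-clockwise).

Σ = (77) + (86) + (22) + (18) + (30) + (24) + (0) = 257
Signed area = Σ/2 = 128.5 (positive ⇒ counter-clockwise traversal).

128.5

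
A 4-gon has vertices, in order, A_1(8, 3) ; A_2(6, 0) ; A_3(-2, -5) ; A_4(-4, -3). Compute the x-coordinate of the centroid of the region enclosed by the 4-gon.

1.6

Apply the surveyor's formula. First the cross-terms c_i = x_i·y_{i+1} − x_{i+1}·y_i:
  -18, -30, -14, 12  ⇒  2A = -50, A = -25.
Then Σ (x_i + x_{i+1})·c_i = -240, so x̄ = -240 / (6·(-25)) = 1.6.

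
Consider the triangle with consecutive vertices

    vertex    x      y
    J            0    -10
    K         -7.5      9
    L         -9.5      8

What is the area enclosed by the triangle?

Apply the surveyor's formula: 2A = Σ (x_i·y_{i+1} − x_{i+1}·y_i), indices taken mod 3.
J→K: (0)(9) − (-7.5)(-10) = -75
K→L: (-7.5)(8) − (-9.5)(9) = 25.5
L→J: (-9.5)(-10) − (0)(8) = 95
Σ = 45.5
Area = |Σ|/2 = 22.75.

22.75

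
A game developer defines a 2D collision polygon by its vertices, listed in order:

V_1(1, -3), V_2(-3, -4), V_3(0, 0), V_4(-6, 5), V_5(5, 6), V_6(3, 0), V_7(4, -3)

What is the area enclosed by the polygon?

Σ = (-13) + (0) + (0) + (-61) + (-18) + (-9) + (-9) = -110
Area = |Σ|/2 = 55.

55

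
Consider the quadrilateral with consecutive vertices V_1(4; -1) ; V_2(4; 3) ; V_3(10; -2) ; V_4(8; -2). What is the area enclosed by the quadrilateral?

V_1→V_2: (4)(3) − (4)(-1) = 16
V_2→V_3: (4)(-2) − (10)(3) = -38
V_3→V_4: (10)(-2) − (8)(-2) = -4
V_4→V_1: (8)(-1) − (4)(-2) = 0
Σ = -26
Area = |Σ|/2 = 13.

13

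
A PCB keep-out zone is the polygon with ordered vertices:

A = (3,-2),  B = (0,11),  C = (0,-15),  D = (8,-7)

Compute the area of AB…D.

Σ = (33) + (0) + (120) + (5) = 158
Area = |Σ|/2 = 79.

79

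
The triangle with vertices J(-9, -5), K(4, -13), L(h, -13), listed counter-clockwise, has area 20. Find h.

9

Write out the shoelace sum; only the two edges meeting at L involve h:
2·Area = [(4·(-13) − h·(-13)) + (h·(-5) − (-9)·(-13))] + 137
       = 8·h + -32 = 40
⇒ h = 9.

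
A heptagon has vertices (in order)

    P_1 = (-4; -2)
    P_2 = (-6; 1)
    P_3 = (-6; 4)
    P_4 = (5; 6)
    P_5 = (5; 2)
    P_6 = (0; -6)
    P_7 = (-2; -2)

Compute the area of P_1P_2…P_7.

78

Apply the shoelace (surveyor's) formula: 2A = Σ (x_i·y_{i+1} − x_{i+1}·y_i), indices taken mod 7.
Σ = (-16) + (-18) + (-56) + (-20) + (-30) + (-12) + (-4) = -156
Area = |Σ|/2 = 78.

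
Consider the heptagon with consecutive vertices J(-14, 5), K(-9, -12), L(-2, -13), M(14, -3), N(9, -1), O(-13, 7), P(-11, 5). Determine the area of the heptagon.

Apply the surveyor's formula: 2A = Σ (x_i·y_{i+1} − x_{i+1}·y_i), indices taken mod 7.
Σ = (213) + (93) + (188) + (13) + (50) + (12) + (15) = 584
Area = |Σ|/2 = 292.

292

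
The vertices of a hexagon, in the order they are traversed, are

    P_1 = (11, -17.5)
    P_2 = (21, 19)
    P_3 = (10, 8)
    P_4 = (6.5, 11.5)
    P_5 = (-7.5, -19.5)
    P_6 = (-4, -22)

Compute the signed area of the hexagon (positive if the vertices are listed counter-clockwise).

Apply the shoelace (surveyor's) formula: 2A = Σ (x_i·y_{i+1} − x_{i+1}·y_i), indices taken mod 6.
Cross-terms: 576.5, -22, 63, -40.5, 87, 312  ⇒  Σ = 976
Signed area = Σ/2 = 488 (positive ⇒ counter-clockwise traversal).

488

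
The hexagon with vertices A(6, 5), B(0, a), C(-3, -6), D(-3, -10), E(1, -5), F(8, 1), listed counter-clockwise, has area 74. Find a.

4

Write out the shoelace sum; only the two edges meeting at B involve a:
2·Area = [(6·a − 0·5) + (0·(-6) − (-3)·a)] + 112
       = 9·a + 112 = 148
⇒ a = 4.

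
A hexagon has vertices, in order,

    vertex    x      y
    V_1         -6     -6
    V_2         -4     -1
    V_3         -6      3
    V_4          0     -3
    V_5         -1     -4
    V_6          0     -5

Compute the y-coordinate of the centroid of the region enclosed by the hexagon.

Apply Gauss's area formula. First the cross-terms c_i = x_i·y_{i+1} − x_{i+1}·y_i:
  -18, -18, 18, -3, 5, -30  ⇒  2A = -46, A = -23.
Then Σ (y_i + y_{i+1})·c_i = 396, so ȳ = 396 / (6·(-23)) = -66/23.

-66/23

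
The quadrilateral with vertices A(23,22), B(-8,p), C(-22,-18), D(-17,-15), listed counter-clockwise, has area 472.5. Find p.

The doubled signed area Σ (x_i y_{i+1} − x_{i+1} y_i) is linear in p.
With p=0 it equals 315; the coefficient of p is 45 (from the two edges through B).
So 45·p + 315 = 2·472.5 = 945 ⇒ p = 14.

14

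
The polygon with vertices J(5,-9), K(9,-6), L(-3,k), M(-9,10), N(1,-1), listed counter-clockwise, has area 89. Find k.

10

Write out the shoelace sum; only the two edges meeting at L involve k:
2·Area = [(9·k − (-3)·(-6)) + ((-3)·10 − (-9)·k)] + 46
       = 18·k + -2 = 178
⇒ k = 10.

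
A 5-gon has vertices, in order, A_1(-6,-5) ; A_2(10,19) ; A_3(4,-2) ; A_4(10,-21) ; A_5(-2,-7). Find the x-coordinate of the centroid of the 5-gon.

196/69

Apply the surveyor's formula. First the cross-terms c_i = x_i·y_{i+1} − x_{i+1}·y_i:
  -64, -96, -64, -112, -32  ⇒  2A = -368, A = -184.
Then Σ (x_i + x_{i+1})·c_i = -3136, so x̄ = -3136 / (6·(-184)) = 196/69.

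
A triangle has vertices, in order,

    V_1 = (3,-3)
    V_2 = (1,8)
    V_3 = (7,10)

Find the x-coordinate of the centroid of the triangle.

Apply the shoelace formula. First the cross-terms c_i = x_i·y_{i+1} − x_{i+1}·y_i:
  27, -46, -51  ⇒  2A = -70, A = -35.
Then Σ (x_i + x_{i+1})·c_i = -770, so x̄ = -770 / (6·(-35)) = 11/3.

11/3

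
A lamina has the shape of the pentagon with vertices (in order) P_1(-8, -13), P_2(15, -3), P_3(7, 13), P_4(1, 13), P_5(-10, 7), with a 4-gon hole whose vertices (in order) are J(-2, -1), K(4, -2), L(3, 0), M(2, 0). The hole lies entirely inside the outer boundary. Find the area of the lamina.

412

Outer boundary:
Σ = (219) + (216) + (78) + (137) + (186) = 836
Area = |Σ|/2 = 418.
Hole:
J→K: (-2)(-2) − (4)(-1) = 8
K→L: (4)(0) − (3)(-2) = 6
L→M: (3)(0) − (2)(0) = 0
M→J: (2)(-1) − (-2)(0) = -2
Σ = 12
Area = |Σ|/2 = 6.
Net area = 418 − 6 = 412.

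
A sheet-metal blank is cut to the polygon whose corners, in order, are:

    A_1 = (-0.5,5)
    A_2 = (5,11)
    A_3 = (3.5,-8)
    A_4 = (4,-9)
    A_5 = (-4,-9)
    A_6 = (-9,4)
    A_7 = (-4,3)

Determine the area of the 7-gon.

A_1→A_2: (-0.5)(11) − (5)(5) = -30.5
A_2→A_3: (5)(-8) − (3.5)(11) = -78.5
A_3→A_4: (3.5)(-9) − (4)(-8) = 0.5
A_4→A_5: (4)(-9) − (-4)(-9) = -72
A_5→A_6: (-4)(4) − (-9)(-9) = -97
A_6→A_7: (-9)(3) − (-4)(4) = -11
A_7→A_1: (-4)(5) − (-0.5)(3) = -18.5
Σ = -307
Area = |Σ|/2 = 153.5.

153.5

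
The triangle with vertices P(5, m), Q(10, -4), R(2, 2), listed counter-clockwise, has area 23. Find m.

Write out the shoelace sum; only the two edges meeting at P involve m:
2·Area = [(2·m − 5·2) + (5·(-4) − 10·m)] + 28
       = -8·m + -2 = 46
⇒ m = -6.

-6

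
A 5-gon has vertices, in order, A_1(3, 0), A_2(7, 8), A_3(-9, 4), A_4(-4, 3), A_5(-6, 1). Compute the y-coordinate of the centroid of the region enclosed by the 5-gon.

Apply the shoelace (surveyor's) formula. First the cross-terms c_i = x_i·y_{i+1} − x_{i+1}·y_i:
  24, 100, -11, 14, -3  ⇒  2A = 124, A = 62.
Then Σ (y_i + y_{i+1})·c_i = 1368, so ȳ = 1368 / (6·62) = 114/31.

114/31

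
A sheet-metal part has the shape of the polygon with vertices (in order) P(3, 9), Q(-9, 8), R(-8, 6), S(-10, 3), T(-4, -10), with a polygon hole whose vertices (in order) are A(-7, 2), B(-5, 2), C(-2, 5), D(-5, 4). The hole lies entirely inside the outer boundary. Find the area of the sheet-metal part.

123.5

Outer boundary:
Apply Gauss's area formula: 2A = Σ (x_i·y_{i+1} − x_{i+1}·y_i), indices taken mod 5.
Σ = (105) + (10) + (36) + (112) + (-6) = 257
Area = |Σ|/2 = 128.5.
Hole:
Cross-terms: -4, -21, 17, 18  ⇒  Σ = 10
Area = |Σ|/2 = 5.
Net area = 128.5 − 5 = 123.5.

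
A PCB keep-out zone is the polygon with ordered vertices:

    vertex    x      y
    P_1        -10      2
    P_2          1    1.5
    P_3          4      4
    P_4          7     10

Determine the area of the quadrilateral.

Apply Gauss's area formula: 2A = Σ (x_i·y_{i+1} − x_{i+1}·y_i), indices taken mod 4.
Σ = (-17) + (-2) + (12) + (114) = 107
Area = |Σ|/2 = 53.5.

53.5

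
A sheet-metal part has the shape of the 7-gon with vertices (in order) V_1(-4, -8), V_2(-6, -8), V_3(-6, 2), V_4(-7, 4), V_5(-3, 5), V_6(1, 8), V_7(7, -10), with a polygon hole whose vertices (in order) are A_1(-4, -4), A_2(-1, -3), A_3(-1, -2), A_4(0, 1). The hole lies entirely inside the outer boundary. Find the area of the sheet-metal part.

145

Outer boundary:
Σ = (-16) + (-60) + (-10) + (-23) + (-29) + (-66) + (-96) = -300
Area = |Σ|/2 = 150.
Hole:
Apply the shoelace (surveyor's) formula: 2A = Σ (x_i·y_{i+1} − x_{i+1}·y_i), indices taken mod 4.
Σ = (8) + (-1) + (-1) + (4) = 10
Area = |Σ|/2 = 5.
Net area = 150 − 5 = 145.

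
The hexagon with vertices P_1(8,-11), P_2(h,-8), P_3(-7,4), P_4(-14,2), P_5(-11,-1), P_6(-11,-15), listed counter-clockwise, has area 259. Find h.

The doubled signed area Σ (x_i y_{i+1} − x_{i+1} y_i) is linear in h.
With h=0 it equals 353; the coefficient of h is 15 (from the two edges through P_2).
So 15·h + 353 = 2·259 = 518 ⇒ h = 11.

11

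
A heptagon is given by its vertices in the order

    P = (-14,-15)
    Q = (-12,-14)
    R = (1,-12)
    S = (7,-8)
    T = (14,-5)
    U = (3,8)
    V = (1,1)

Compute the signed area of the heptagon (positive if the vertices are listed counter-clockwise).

Apply Gauss's area formula: 2A = Σ (x_i·y_{i+1} − x_{i+1}·y_i), indices taken mod 7.
Cross-terms: 16, 158, 76, 77, 127, -5, -1  ⇒  Σ = 448
Signed area = Σ/2 = 224 (positive ⇒ counter-clockwise traversal).

224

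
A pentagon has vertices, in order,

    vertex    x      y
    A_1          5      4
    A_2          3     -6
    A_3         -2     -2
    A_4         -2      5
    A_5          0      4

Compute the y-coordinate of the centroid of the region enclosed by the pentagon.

Apply the shoelace (surveyor's) formula. First the cross-terms c_i = x_i·y_{i+1} − x_{i+1}·y_i:
  -42, -18, -14, -8, -20  ⇒  2A = -102, A = -51.
Then Σ (y_i + y_{i+1})·c_i = -46, so ȳ = -46 / (6·(-51)) = 23/153.

23/153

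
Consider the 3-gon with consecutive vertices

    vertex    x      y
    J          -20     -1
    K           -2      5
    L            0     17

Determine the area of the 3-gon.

Σ = (-102) + (-34) + (340) = 204
Area = |Σ|/2 = 102.

102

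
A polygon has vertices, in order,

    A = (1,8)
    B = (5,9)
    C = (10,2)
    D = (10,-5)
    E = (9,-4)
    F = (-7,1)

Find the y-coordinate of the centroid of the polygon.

Apply the surveyor's formula. First the cross-terms c_i = x_i·y_{i+1} − x_{i+1}·y_i:
  -31, -80, -70, 5, -19, -57  ⇒  2A = -252, A = -126.
Then Σ (y_i + y_{i+1})·c_i = -1698, so ȳ = -1698 / (6·(-126)) = 283/126.

283/126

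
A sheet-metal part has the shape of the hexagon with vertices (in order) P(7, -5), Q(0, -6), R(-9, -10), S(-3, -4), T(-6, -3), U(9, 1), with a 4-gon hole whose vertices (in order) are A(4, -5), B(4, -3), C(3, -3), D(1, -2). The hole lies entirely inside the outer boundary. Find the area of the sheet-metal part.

65.5

Outer boundary:
Apply Gauss's area formula: 2A = Σ (x_i·y_{i+1} − x_{i+1}·y_i), indices taken mod 6.
Cross-terms: -42, -54, 6, -15, 21, -52  ⇒  Σ = -136
Area = |Σ|/2 = 68.
Hole:
Cross-terms: 8, -3, -3, 3  ⇒  Σ = 5
Area = |Σ|/2 = 2.5.
Net area = 68 − 2.5 = 65.5.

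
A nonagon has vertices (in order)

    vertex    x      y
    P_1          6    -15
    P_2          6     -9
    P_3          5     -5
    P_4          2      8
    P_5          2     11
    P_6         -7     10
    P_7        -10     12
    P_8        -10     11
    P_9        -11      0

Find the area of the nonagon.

258

Apply the shoelace (surveyor's) formula: 2A = Σ (x_i·y_{i+1} − x_{i+1}·y_i), indices taken mod 9.
P_1→P_2: (6)(-9) − (6)(-15) = 36
P_2→P_3: (6)(-5) − (5)(-9) = 15
P_3→P_4: (5)(8) − (2)(-5) = 50
P_4→P_5: (2)(11) − (2)(8) = 6
P_5→P_6: (2)(10) − (-7)(11) = 97
P_6→P_7: (-7)(12) − (-10)(10) = 16
P_7→P_8: (-10)(11) − (-10)(12) = 10
P_8→P_9: (-10)(0) − (-11)(11) = 121
P_9→P_1: (-11)(-15) − (6)(0) = 165
Σ = 516
Area = |Σ|/2 = 258.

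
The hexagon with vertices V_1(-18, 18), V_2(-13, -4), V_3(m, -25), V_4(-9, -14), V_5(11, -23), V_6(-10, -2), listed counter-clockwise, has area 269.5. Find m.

-24

Write out the shoelace sum; only the two edges meeting at V_3 involve m:
2·Area = [((-13)·(-25) − m·(-4)) + (m·(-14) − (-9)·(-25))] + 199
       = -10·m + 299 = 539
⇒ m = -24.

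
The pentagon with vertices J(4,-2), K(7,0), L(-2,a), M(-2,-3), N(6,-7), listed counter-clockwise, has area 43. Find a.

2

The doubled signed area Σ (x_i y_{i+1} − x_{i+1} y_i) is linear in a.
With a=0 it equals 68; the coefficient of a is 9 (from the two edges through L).
So 9·a + 68 = 2·43 = 86 ⇒ a = 2.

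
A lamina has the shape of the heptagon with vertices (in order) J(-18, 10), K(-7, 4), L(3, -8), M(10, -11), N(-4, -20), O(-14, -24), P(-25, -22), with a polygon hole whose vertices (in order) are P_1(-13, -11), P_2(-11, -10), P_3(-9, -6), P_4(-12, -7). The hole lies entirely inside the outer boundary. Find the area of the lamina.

630

Outer boundary:
Apply the shoelace (surveyor's) formula: 2A = Σ (x_i·y_{i+1} − x_{i+1}·y_i), indices taken mod 7.
Σ = (-2) + (44) + (47) + (-244) + (-184) + (-292) + (-646) = -1277
Area = |Σ|/2 = 638.5.
Hole:
Apply Gauss's area formula: 2A = Σ (x_i·y_{i+1} − x_{i+1}·y_i), indices taken mod 4.
Σ = (9) + (-24) + (-9) + (41) = 17
Area = |Σ|/2 = 8.5.
Net area = 638.5 − 8.5 = 630.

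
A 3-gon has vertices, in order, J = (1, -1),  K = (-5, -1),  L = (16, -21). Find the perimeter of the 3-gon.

60

|JK| = √((-6)² + (0)²) = √36 = 6
|KL| = √((21)² + (-20)²) = √841 = 29
|LJ| = √((-15)² + (20)²) = √625 = 25
Perimeter = 6 + 29 + 25 = 60.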